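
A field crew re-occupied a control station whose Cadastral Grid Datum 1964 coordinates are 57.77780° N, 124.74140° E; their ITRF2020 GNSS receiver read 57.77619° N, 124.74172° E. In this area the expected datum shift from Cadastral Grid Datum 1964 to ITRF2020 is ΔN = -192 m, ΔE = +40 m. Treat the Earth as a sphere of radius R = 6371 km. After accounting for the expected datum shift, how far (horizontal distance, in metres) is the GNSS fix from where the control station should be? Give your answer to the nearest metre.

25 m

Observed coordinate differences: Δφ = -0.00161°, Δλ = +0.00032°.
Converting to metres (1° lat = 111195 m, cos φ = 0.533204): observed ΔN = -179.0 m, observed ΔE = 19.0 m.
Subtracting the expected shift leaves a residual of -179.0 − (-192) = 13.0 m north and 19.0 − (40) = -21.0 m east.
Residual distance = √(13.0² + (-21.0)²) = 24.7 m.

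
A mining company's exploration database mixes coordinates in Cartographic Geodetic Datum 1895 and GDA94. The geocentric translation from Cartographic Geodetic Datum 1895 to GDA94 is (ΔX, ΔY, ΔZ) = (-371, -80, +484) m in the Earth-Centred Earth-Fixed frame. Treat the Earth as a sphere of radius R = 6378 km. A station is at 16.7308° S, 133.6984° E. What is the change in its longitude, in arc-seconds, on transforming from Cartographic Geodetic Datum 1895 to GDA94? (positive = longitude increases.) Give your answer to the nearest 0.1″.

Δλ = 10.9″

sin φ = -0.287875, cos φ = 0.957668, sin λ = 0.722986, cos λ = -0.690862.
East component: ΔE = −sin λ·ΔX + cos λ·ΔY = −(0.722986)(-371) + (-0.690862)(-80) = 323.50 m.
1° of latitude spans πR/180 = 111317 m; at latitude φ, 1° of longitude spans that × cos φ = 106604.8 m, so Δλ = 323.50 / 106604.8 × 3600 = 10.924″.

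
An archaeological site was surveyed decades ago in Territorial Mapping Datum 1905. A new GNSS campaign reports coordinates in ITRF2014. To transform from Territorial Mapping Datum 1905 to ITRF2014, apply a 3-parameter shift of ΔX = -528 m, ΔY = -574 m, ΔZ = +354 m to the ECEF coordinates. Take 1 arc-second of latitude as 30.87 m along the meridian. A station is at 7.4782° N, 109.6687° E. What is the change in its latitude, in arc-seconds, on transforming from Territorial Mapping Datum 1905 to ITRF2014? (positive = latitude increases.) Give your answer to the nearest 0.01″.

Δφ = 12.90″

sin φ = 0.130149, cos φ = 0.991494, sin λ = 0.941655, cos λ = -0.336581.
North component: ΔN = −sin φ cos λ·ΔX − sin φ sin λ·ΔY + cos φ·ΔZ = −(0.130149)(-0.336581)(-528) − (0.130149)(0.941655)(-574) + (0.991494)(354) = 398.21 m.
1° of latitude spans 3600 × 30.87 = 111132 m, so Δφ = 398.21 / 111132 × 3600 = 12.899″.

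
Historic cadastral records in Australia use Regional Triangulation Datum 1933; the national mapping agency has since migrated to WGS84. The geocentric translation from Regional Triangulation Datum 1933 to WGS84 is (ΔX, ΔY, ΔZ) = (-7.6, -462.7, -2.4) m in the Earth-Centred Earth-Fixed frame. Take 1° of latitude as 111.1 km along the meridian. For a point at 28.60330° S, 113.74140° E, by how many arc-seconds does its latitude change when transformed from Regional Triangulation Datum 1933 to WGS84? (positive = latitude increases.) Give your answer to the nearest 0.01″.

sin φ = -0.478742, cos φ = 0.877955, sin λ = 0.915372, cos λ = -0.402609.
North component: ΔN = −sin φ cos λ·ΔX − sin φ sin λ·ΔY + cos φ·ΔZ = −(-0.478742)(-0.402609)(-7.6) − (-0.478742)(0.915372)(-462.7) + (0.877955)(-2.4) = -203.41 m.
1° of latitude spans 111100 m, so Δφ = -203.41 / 111100 × 3600 = -6.591″.

Δφ = -6.59″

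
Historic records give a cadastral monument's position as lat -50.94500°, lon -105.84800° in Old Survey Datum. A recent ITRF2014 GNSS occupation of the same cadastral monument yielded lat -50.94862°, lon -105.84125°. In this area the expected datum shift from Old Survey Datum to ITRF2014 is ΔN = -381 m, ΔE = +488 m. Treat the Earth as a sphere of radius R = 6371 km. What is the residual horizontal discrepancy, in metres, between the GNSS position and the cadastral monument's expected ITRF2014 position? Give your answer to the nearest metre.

Observed coordinate differences: Δφ = -0.00362°, Δλ = +0.00675°.
Converting to metres (1° lat = 111195 m, cos φ = 0.630066): observed ΔN = -402.5 m, observed ΔE = 472.9 m.
Subtracting the expected shift leaves a residual of -402.5 − (-381) = -21.5 m north and 472.9 − (488) = -15.1 m east.
Residual distance = √((-21.5)² + (-15.1)²) = 26.3 m.

26 m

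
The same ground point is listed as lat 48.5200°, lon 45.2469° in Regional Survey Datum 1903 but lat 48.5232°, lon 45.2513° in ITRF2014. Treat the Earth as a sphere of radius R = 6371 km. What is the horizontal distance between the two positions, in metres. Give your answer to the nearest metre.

Δφ = 48.5232° − 48.5200° = +0.0032°; Δλ = 45.2513° − 45.2469° = +0.0044°.
1° along a meridian = πR/180 = 111195 m.
ΔN = Δφ × 111195 = 355.8 m; ΔE = Δλ × 111195 × cos(48.5200°) = +0.0044 × 111195 × 0.662359 = 324.1 m.
Distance = √(ΔE² + ΔN²) = √(324.1² + 355.8²) = 481.3 m.

481 m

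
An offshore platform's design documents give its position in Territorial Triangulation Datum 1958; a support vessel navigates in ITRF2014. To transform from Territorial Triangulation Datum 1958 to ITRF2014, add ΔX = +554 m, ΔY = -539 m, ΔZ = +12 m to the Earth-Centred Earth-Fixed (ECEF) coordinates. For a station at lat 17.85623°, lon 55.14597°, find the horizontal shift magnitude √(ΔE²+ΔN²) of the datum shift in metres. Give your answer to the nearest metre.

764 m

The local east axis at (φ, λ) is (−sin λ, cos λ, 0), so ΔE = −sin(55.14597°)·554 + cos(55.14597°)·(-539) = -762.65 m.
The local north axis is (−sin φ cos λ, −sin φ sin λ, cos φ), giving ΔN = -97.080 + 135.625 + 11.422 = 49.97 m.
Horizontal magnitude = √(ΔE² + ΔN²) = √((-762.65)² + 49.97²) = 764.29 m.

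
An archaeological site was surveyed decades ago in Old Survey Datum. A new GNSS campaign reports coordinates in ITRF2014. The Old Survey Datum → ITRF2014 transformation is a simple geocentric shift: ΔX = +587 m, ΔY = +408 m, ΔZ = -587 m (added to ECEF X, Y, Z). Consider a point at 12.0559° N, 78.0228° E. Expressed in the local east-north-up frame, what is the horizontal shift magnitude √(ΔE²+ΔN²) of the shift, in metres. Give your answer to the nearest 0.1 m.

840.2 m

At φ = 12.0559°, λ = 78.0228°: sin φ = 0.208866, cos φ = 0.977944, sin λ = 0.978230, cos λ = 0.207522.
ΔE = −sin λ·ΔX + cos λ·ΔY = −(0.978230)·(587) + (0.207522)·(408) = -489.55 m.
ΔN = −sin φ cos λ·ΔX − sin φ sin λ·ΔY + cos φ·ΔZ = −(0.208866)(0.207522)(587) − (0.208866)(0.978230)(408) + (0.977944)(-587) = -682.86 m.
Horizontal magnitude = √(ΔE² + ΔN²) = √((-489.55)² + (-682.86)²) = 840.21 m.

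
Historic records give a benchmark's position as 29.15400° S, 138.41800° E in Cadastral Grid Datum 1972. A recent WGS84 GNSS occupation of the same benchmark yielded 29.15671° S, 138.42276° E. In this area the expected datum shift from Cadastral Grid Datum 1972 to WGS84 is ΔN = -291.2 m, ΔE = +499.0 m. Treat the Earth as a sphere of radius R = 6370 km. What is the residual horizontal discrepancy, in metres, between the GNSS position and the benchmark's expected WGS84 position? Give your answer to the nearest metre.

38 m

Observed coordinate differences: Δφ = -0.00271°, Δλ = +0.00476°.
Converting to metres (1° lat = 111177 m, cos φ = 0.873313): observed ΔN = -301.3 m, observed ΔE = 462.2 m.
Subtracting the expected shift leaves a residual of -301.3 − (-291.2) = -10.1 m north and 462.2 − (499.0) = -36.8 m east.
Residual distance = √((-10.1)² + (-36.8)²) = 38.2 m.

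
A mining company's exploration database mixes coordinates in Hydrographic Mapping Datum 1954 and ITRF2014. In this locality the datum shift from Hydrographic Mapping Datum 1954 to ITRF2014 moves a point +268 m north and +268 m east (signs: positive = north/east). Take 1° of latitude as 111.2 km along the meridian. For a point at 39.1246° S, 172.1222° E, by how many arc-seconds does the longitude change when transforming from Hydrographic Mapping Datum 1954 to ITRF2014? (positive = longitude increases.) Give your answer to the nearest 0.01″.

Δλ = 11.18″

At latitude -39.1246°, cos φ = 0.775776.
1° of longitude at this latitude = 111.2 × cos φ = 86.27 km, so Δλ = 268.0 / 86266.2 = 0.0031067° = 11.184″.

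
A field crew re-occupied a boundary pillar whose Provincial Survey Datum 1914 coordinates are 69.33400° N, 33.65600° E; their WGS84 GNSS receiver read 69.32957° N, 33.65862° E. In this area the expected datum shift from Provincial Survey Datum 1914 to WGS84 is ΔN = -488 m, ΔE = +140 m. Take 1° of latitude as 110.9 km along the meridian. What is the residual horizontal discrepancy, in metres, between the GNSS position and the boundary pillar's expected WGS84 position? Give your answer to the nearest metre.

Observed coordinate differences: Δφ = -0.00443°, Δλ = +0.00262°.
Converting to metres (1° lat = 110900 m, cos φ = 0.352920): observed ΔN = -491.3 m, observed ΔE = 102.5 m.
Subtracting the expected shift leaves a residual of -491.3 − (-488) = -3.3 m north and 102.5 − (140) = -37.5 m east.
Residual distance = √((-3.3)² + (-37.5)²) = 37.6 m.

38 m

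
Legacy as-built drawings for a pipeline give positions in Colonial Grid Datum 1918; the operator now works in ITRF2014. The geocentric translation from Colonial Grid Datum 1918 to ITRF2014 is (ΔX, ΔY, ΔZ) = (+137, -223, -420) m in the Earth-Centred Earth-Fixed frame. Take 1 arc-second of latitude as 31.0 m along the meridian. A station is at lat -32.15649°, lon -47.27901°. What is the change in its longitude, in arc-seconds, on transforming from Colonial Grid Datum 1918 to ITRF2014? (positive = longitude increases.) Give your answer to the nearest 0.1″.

sin φ = -0.532234, cos φ = 0.846598, sin λ = -0.734666, cos λ = 0.678429.
East component: ΔE = −sin λ·ΔX + cos λ·ΔY = −(-0.734666)(137) + (0.678429)(-223) = -50.64 m.
1° of latitude spans 3600 × 31.00 = 111600 m; at latitude φ, 1° of longitude spans that × cos φ = 94480.3 m, so Δλ = -50.64 / 94480.3 × 3600 = -1.930″.

Δλ = -1.9″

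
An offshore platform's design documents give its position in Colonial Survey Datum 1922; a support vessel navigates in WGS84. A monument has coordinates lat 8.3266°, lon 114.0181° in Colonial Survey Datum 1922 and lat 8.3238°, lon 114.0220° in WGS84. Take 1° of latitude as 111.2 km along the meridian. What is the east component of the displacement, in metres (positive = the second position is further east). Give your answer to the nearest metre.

ΔE = 429 m

Δφ = 8.3238° − 8.3266° = -0.0028°; Δλ = 114.0220° − 114.0181° = +0.0039°.
ΔN = Δφ × 111200 = -311.4 m; ΔE = Δλ × 111200 × cos(8.3266°) = +0.0039 × 111200 × 0.989459 = 429.1 m.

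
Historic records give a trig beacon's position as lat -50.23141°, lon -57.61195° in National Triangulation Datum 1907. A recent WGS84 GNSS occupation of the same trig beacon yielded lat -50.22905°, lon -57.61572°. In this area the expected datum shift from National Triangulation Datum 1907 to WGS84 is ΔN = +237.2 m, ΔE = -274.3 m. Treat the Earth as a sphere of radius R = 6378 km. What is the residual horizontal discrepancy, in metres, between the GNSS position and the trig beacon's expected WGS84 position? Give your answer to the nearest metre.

26 m

Observed coordinate differences: Δφ = +0.00236°, Δλ = -0.00377°.
Converting to metres (1° lat = 111317 m, cos φ = 0.639688): observed ΔN = 262.7 m, observed ΔE = -268.5 m.
Subtracting the expected shift leaves a residual of 262.7 − (237.2) = 25.5 m north and -268.5 − (-274.3) = 5.8 m east.
Residual distance = √(25.5² + 5.8²) = 26.2 m.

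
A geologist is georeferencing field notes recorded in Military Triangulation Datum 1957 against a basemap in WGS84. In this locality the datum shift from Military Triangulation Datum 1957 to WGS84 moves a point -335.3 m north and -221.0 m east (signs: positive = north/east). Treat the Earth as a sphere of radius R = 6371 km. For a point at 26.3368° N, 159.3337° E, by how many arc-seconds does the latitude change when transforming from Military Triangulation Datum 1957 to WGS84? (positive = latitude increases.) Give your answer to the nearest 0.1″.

Δφ = -10.9″

On a sphere of radius R, 1 rad of latitude = R, so Δφ = ΔN / R = -335.3 / 6371000 = -5.2629e-05 rad = -10.856″.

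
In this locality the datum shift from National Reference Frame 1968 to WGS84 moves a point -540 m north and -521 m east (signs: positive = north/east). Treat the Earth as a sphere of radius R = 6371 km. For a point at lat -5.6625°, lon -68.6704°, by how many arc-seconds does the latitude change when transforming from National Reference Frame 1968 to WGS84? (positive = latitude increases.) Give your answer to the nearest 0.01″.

On a sphere of radius R, 1 rad of latitude = R, so Δφ = ΔN / R = -540.0 / 6371000 = -8.4759e-05 rad = -17.483″.

Δφ = -17.48″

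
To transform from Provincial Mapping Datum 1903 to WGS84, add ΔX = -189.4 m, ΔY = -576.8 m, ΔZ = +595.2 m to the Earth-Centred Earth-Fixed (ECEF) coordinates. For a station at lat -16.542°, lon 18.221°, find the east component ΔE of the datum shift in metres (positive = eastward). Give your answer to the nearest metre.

The local east axis at (φ, λ) is (−sin λ, cos λ, 0), so ΔE = −sin(18.221°)·(-189.4) + cos(18.221°)·(-576.8) = -488.66 m.

ΔE = -489 m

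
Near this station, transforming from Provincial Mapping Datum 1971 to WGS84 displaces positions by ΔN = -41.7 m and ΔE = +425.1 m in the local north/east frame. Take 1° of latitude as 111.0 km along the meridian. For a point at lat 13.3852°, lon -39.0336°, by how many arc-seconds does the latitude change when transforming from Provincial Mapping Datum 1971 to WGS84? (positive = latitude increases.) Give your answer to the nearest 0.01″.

1° of latitude = 111.0 km, so Δφ = -41.7 / 111000 = -0.0003757° = -1.352″.

Δφ = -1.35″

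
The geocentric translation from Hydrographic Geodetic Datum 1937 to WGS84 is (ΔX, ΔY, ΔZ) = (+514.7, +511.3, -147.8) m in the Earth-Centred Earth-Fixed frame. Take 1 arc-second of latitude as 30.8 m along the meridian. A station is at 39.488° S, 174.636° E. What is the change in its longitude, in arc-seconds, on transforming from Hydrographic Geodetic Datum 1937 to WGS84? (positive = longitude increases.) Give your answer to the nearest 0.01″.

Δλ = -23.44″

sin φ = -0.635917, cos φ = 0.771758, sin λ = 0.093483, cos λ = -0.995621.
East component: ΔE = −sin λ·ΔX + cos λ·ΔY = −(0.093483)(514.7) + (-0.995621)(511.3) = -557.18 m.
1° of latitude spans 3600 × 30.80 = 110880 m; at latitude φ, 1° of longitude spans that × cos φ = 85572.5 m, so Δλ = -557.18 / 85572.5 × 3600 = -23.440″.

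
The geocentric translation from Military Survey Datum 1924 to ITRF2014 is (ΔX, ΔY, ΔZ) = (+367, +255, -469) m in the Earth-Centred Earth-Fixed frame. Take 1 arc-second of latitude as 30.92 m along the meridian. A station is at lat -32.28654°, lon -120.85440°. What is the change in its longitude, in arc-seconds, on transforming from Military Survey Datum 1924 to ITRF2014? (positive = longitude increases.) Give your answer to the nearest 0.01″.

Δλ = 7.05″

sin φ = -0.534154, cos φ = 0.845387, sin λ = -0.858473, cos λ = -0.512858.
East component: ΔE = −sin λ·ΔX + cos λ·ΔY = −(-0.858473)(367) + (-0.512858)(255) = 184.28 m.
1° of latitude spans 3600 × 30.92 = 111312 m; at latitude φ, 1° of longitude spans that × cos φ = 94101.8 m, so Δλ = 184.28 / 94101.8 × 3600 = 7.050″.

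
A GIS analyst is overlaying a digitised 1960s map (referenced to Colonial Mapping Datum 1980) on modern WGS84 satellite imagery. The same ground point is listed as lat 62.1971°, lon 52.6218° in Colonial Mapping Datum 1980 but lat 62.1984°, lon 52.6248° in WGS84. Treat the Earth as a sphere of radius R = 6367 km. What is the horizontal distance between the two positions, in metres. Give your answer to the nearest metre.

Δφ = 62.1984° − 62.1971° = +0.0013°; Δλ = 52.6248° − 52.6218° = +0.0030°.
1° along a meridian = πR/180 = 111125 m.
ΔN = Δφ × 111125 = 144.5 m; ΔE = Δλ × 111125 × cos(62.1971°) = +0.0030 × 111125 × 0.466431 = 155.5 m.
Distance = √(ΔE² + ΔN²) = √(155.5² + 144.5²) = 212.2 m.

212 m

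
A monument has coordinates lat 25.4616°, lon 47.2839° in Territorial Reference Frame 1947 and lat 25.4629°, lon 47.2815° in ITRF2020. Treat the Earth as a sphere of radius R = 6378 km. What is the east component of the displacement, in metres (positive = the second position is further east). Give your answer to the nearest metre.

Δφ = 25.4629° − 25.4616° = +0.0013°; Δλ = 47.2815° − 47.2839° = -0.0024°.
1° along a meridian = πR/180 = 111317 m.
ΔN = Δφ × 111317 = 144.7 m; ΔE = Δλ × 111317 × cos(25.4616°) = -0.0024 × 111317 × 0.902874 = -241.2 m.

ΔE = -241 m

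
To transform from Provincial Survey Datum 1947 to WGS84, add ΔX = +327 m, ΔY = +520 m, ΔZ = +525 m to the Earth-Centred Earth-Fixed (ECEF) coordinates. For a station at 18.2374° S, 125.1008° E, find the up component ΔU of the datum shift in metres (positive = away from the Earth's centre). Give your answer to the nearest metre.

At φ = -18.2374°, λ = 125.1008°: sin φ = -0.312955, cos φ = 0.949768, sin λ = 0.818142, cos λ = -0.575017.
ΔU = cos φ cos λ·ΔX + cos φ sin λ·ΔY + sin φ·ΔZ = (0.949768)(-0.575017)(327) + (0.949768)(0.818142)(520) + (-0.312955)(525) = 61.18 m.

ΔU = 61 m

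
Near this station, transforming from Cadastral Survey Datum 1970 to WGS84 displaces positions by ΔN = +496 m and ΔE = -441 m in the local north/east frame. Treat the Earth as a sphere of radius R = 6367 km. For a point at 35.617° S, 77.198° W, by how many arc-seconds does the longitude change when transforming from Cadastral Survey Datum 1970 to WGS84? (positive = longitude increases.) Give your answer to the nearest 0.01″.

At latitude -35.617°, cos φ = 0.812928.
One radian of longitude at latitude φ spans R cos φ, so Δλ = ΔE / (R cos φ) = -441.0 / (6367000 × 0.812928) = -8.5202e-05 rad = -17.574″.

Δλ = -17.57″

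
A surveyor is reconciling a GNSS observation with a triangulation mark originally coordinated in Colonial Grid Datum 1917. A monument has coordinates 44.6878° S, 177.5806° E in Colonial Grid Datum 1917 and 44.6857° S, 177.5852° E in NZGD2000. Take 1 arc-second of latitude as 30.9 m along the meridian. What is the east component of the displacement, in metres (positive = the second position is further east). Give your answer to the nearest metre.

Δφ = -44.6857° − -44.6878° = +0.0021°; Δλ = 177.5852° − 177.5806° = +0.0046°.
1° of latitude = 3600 × 30.90 = 111240 m.
ΔN = Δφ × 111240 = 233.6 m; ΔE = Δλ × 111240 × cos(-44.6878°) = +0.0046 × 111240 × 0.710949 = 363.8 m.

ΔE = 364 m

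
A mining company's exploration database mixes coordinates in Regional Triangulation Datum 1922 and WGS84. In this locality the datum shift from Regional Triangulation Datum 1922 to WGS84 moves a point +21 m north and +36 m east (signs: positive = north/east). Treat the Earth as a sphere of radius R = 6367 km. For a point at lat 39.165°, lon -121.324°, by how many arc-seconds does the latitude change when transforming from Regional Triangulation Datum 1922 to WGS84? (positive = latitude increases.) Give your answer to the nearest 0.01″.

On a sphere of radius R, 1 rad of latitude = R, so Δφ = ΔN / R = 21.0 / 6367000 = 3.2983e-06 rad = 0.680″.

Δφ = 0.68″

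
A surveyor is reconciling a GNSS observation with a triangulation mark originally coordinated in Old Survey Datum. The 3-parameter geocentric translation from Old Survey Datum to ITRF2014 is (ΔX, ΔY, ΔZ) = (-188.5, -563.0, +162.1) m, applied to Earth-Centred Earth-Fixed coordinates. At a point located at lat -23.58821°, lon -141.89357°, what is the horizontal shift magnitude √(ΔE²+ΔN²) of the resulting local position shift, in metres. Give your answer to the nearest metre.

At φ = -23.58821°, λ = -141.89357°: sin φ = -0.400160, cos φ = 0.916445, sin λ = -0.617124, cos λ = -0.786866.
ΔE = −sin λ·ΔX + cos λ·ΔY = −(-0.617124)·(-188.5) + (-0.786866)·(-563.0) = 326.68 m.
ΔN = −sin φ cos λ·ΔX − sin φ sin λ·ΔY + cos φ·ΔZ = −(-0.400160)(-0.786866)(-188.5) − (-0.400160)(-0.617124)(-563.0) + (0.916445)(162.1) = 346.94 m.
Horizontal magnitude = √(ΔE² + ΔN²) = √(326.68² + 346.94²) = 476.54 m.

477 m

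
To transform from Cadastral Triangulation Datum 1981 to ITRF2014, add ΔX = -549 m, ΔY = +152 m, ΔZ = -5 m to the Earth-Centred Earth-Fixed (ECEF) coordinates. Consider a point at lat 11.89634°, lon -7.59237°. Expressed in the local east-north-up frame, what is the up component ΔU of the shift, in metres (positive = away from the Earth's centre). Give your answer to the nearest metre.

The local up (radial) axis is (cos φ cos λ, cos φ sin λ, sin φ), giving ΔU = -532.499 − 19.652 − 1.031 = -553.18 m.

ΔU = -553 m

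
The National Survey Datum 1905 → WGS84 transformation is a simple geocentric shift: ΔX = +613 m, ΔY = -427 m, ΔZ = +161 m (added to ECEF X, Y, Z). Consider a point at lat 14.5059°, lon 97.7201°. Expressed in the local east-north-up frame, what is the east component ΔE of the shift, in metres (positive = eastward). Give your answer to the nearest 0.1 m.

At φ = 14.5059°, λ = 97.7201°: sin φ = 0.250480, cos φ = 0.968122, sin λ = 0.990936, cos λ = -0.134334.
ΔE = −sin λ·ΔX + cos λ·ΔY = −(0.990936)·(613) + (-0.134334)·(-427) = -550.08 m.

ΔE = -550.1 m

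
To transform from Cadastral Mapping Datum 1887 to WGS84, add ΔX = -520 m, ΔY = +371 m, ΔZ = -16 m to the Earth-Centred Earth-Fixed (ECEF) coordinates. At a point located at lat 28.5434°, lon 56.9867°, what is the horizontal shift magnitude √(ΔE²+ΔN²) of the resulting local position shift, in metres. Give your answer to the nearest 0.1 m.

At φ = 28.5434°, λ = 56.9867°: sin φ = 0.477824, cos φ = 0.878455, sin λ = 0.838544, cos λ = 0.544834.
ΔE = −sin λ·ΔX + cos λ·ΔY = −(0.838544)·(-520) + (0.544834)·(371) = 638.18 m.
ΔN = −sin φ cos λ·ΔX − sin φ sin λ·ΔY + cos φ·ΔZ = −(0.477824)(0.544834)(-520) − (0.477824)(0.838544)(371) + (0.878455)(-16) = -27.33 m.
Horizontal magnitude = √(ΔE² + ΔN²) = √(638.18² + (-27.33)²) = 638.76 m.

638.8 m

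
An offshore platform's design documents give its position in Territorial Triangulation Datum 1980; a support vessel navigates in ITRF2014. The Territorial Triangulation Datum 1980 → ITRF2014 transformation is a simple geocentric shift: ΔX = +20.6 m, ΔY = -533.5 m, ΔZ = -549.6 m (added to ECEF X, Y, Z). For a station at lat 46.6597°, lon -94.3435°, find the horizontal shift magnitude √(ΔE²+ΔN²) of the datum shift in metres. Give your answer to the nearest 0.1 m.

The local east axis at (φ, λ) is (−sin λ, cos λ, 0), so ΔE = −sin(-94.3435°)·20.6 + cos(-94.3435°)·(-533.5) = 60.95 m.
The local north axis is (−sin φ cos λ, −sin φ sin λ, cos φ), giving ΔN = 1.135 − 386.895 − 377.207 = -762.97 m.
Horizontal magnitude = √(ΔE² + ΔN²) = √(60.95² + (-762.97)²) = 765.40 m.

765.4 m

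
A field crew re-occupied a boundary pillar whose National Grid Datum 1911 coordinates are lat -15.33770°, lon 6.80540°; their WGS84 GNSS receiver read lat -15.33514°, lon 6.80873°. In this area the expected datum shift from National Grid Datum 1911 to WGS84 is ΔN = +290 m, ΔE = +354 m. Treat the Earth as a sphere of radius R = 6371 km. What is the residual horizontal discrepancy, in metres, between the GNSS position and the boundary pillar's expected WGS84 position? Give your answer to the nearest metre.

Observed coordinate differences: Δφ = +0.00256°, Δλ = +0.00333°.
Converting to metres (1° lat = 111195 m, cos φ = 0.964384): observed ΔN = 284.7 m, observed ΔE = 357.1 m.
Subtracting the expected shift leaves a residual of 284.7 − (290) = -5.3 m north and 357.1 − (354) = 3.1 m east.
Residual distance = √((-5.3)² + 3.1²) = 6.2 m.

6 m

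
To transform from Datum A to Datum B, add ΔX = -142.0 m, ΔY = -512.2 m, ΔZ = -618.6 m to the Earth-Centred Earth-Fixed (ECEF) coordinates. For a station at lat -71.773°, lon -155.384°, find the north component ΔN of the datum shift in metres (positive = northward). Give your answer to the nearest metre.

At φ = -71.773°, λ = -155.384°: sin φ = -0.949825, cos φ = 0.312783, sin λ = -0.416535, cos λ = -0.909120.
ΔN = −sin φ cos λ·ΔX − sin φ sin λ·ΔY + cos φ·ΔZ = −(-0.949825)(-0.909120)(-142.0) − (-0.949825)(-0.416535)(-512.2) + (0.312783)(-618.6) = 131.77 m.

ΔN = 132 m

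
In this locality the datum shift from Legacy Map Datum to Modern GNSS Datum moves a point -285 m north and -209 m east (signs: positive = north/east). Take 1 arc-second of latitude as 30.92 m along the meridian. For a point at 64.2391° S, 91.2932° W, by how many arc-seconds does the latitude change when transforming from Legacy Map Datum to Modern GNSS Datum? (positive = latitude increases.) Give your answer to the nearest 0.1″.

Δφ = -9.2″

1″ of latitude = 30.92 m, so Δφ = -285.0 / 30.92 = -9.217″.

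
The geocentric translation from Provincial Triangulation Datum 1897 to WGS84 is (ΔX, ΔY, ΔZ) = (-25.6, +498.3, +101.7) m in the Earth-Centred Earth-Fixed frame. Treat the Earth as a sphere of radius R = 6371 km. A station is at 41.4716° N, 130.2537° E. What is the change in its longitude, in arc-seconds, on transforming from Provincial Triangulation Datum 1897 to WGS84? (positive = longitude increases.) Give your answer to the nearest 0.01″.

sin φ = 0.662249, cos φ = 0.749284, sin λ = 0.763191, cos λ = -0.646173.
East component: ΔE = −sin λ·ΔX + cos λ·ΔY = −(0.763191)(-25.6) + (-0.646173)(498.3) = -302.45 m.
1° of latitude spans πR/180 = 111195 m; at latitude φ, 1° of longitude spans that × cos φ = 83316.6 m, so Δλ = -302.45 / 83316.6 × 3600 = -13.068″.

Δλ = -13.07″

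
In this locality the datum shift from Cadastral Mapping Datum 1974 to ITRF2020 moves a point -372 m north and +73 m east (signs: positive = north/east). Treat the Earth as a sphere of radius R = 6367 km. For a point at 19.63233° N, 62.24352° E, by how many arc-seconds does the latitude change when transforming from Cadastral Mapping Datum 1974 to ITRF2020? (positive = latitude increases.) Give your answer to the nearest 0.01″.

On a sphere of radius R, 1 rad of latitude = R, so Δφ = ΔN / R = -372.0 / 6367000 = -5.8426e-05 rad = -12.051″.

Δφ = -12.05″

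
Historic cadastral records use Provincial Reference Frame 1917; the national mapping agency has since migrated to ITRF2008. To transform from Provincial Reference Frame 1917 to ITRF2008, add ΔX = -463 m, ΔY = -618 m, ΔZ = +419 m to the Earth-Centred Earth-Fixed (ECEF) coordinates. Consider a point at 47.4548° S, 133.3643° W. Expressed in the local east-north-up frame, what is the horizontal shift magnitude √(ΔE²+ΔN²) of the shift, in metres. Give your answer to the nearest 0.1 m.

853.1 m

The local east axis at (φ, λ) is (−sin λ, cos λ, 0), so ΔE = −sin(-133.3643°)·(-463) + cos(-133.3643°)·(-618) = 87.74 m.
The local north axis is (−sin φ cos λ, −sin φ sin λ, cos φ), giving ΔN = 234.220 + 331.010 + 283.316 = 848.55 m.
Horizontal magnitude = √(ΔE² + ΔN²) = √(87.74² + 848.55²) = 853.07 m.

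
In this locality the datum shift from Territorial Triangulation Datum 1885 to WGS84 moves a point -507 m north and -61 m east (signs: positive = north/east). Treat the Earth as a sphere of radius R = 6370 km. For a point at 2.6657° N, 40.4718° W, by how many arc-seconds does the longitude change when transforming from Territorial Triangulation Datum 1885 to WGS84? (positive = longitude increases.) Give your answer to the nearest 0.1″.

Δλ = -2.0″

At latitude 2.6657°, cos φ = 0.998918.
One radian of longitude at latitude φ spans R cos φ, so Δλ = ΔE / (R cos φ) = -61.0 / (6370000 × 0.998918) = -9.5865e-06 rad = -1.977″.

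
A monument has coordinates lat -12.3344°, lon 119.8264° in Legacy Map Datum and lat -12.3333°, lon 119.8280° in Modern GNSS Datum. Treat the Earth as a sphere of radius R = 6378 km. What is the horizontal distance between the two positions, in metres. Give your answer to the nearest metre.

Δφ = -12.3333° − -12.3344° = +0.0011°; Δλ = 119.8280° − 119.8264° = +0.0016°.
1° along a meridian = πR/180 = 111317 m.
ΔN = Δφ × 111317 = 122.4 m; ΔE = Δλ × 111317 × cos(-12.3344°) = +0.0016 × 111317 × 0.976917 = 174.0 m.
Distance = √(ΔE² + ΔN²) = √(174.0² + 122.4²) = 212.8 m.

213 m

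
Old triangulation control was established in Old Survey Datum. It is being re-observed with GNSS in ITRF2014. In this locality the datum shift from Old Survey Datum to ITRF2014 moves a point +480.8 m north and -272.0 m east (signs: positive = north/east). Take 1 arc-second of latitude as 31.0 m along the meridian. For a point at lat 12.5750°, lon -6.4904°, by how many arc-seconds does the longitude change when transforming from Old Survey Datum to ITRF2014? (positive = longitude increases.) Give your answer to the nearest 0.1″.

Δλ = -9.0″

At latitude 12.5750°, cos φ = 0.976012.
1″ of longitude at this latitude = 31.00 × cos φ = 30.2564 m, so Δλ = -272.0 / 30.2564 = -8.990″.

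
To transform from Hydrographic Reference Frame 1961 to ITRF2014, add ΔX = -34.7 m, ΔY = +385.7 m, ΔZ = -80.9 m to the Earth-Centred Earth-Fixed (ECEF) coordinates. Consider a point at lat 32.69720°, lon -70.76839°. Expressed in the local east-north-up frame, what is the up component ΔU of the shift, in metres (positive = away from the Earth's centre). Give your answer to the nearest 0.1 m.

At φ = 32.69720°, λ = -70.76839°: sin φ = 0.540199, cos φ = 0.841537, sin λ = -0.944195, cos λ = 0.329388.
ΔU = cos φ cos λ·ΔX + cos φ sin λ·ΔY + sin φ·ΔZ = (0.841537)(0.329388)(-34.7) + (0.841537)(-0.944195)(385.7) + (0.540199)(-80.9) = -359.79 m.

ΔU = -359.8 m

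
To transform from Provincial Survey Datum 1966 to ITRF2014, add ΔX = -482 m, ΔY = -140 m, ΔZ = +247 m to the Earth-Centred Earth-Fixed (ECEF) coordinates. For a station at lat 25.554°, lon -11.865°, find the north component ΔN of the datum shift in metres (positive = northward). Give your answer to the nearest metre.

ΔN = 414 m

At φ = 25.554°, λ = -11.865°: sin φ = 0.431362, cos φ = 0.902179, sin λ = -0.205606, cos λ = 0.978635.
ΔN = −sin φ cos λ·ΔX − sin φ sin λ·ΔY + cos φ·ΔZ = −(0.431362)(0.978635)(-482) − (0.431362)(-0.205606)(-140) + (0.902179)(247) = 413.90 m.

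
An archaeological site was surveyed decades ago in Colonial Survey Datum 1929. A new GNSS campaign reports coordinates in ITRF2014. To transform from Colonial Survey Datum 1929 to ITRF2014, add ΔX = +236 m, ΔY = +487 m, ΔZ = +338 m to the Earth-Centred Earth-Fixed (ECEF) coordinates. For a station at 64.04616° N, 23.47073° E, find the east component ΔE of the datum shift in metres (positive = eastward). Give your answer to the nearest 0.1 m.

ΔE = 352.7 m

The local east axis at (φ, λ) is (−sin λ, cos λ, 0), so ΔE = −sin(23.47073°)·236 + cos(23.47073°)·487 = 352.71 m.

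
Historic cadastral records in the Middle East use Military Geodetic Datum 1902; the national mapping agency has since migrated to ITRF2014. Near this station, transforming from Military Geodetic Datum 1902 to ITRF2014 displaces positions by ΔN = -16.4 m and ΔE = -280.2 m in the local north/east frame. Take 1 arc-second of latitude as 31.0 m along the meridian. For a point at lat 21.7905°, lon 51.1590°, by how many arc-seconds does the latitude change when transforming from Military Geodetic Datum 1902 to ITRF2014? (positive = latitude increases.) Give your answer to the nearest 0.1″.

1″ of latitude = 31.00 m, so Δφ = -16.4 / 31.00 = -0.529″.

Δφ = -0.5″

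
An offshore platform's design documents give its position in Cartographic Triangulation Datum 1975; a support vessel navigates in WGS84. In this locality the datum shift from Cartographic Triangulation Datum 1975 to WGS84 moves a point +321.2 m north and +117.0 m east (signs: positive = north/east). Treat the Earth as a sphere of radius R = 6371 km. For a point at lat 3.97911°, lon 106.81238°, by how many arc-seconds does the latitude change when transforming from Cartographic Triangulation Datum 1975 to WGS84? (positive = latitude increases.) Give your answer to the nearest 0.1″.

On a sphere of radius R, 1 rad of latitude = R, so Δφ = ΔN / R = 321.2 / 6371000 = 5.0416e-05 rad = 10.399″.

Δφ = 10.4″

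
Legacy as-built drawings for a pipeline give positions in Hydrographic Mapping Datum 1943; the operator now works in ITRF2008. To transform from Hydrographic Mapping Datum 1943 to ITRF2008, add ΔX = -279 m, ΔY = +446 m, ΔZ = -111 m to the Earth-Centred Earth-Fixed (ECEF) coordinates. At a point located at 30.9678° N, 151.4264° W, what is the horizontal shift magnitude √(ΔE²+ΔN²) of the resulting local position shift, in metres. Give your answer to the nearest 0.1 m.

536.8 m

The local east axis at (φ, λ) is (−sin λ, cos λ, 0), so ΔE = −sin(-151.4264°)·(-279) + cos(-151.4264°)·446 = -525.12 m.
The local north axis is (−sin φ cos λ, −sin φ sin λ, cos φ), giving ΔN = -126.076 + 109.763 − 95.178 = -111.49 m.
Horizontal magnitude = √(ΔE² + ΔN²) = √((-525.12)² + (-111.49)²) = 536.83 m.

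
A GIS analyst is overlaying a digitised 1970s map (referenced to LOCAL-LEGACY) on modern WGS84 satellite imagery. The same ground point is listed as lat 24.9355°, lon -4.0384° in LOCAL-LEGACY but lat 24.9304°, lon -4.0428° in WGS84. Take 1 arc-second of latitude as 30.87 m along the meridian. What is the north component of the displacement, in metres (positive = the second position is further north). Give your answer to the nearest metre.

Δφ = 24.9304° − 24.9355° = -0.0051°; Δλ = -4.0428° − -4.0384° = -0.0044°.
1° of latitude = 3600 × 30.87 = 111132 m.
ΔN = Δφ × 111132 = -566.8 m; ΔE = Δλ × 111132 × cos(24.9355°) = -0.0044 × 111132 × 0.906783 = -443.4 m.

ΔN = -567 m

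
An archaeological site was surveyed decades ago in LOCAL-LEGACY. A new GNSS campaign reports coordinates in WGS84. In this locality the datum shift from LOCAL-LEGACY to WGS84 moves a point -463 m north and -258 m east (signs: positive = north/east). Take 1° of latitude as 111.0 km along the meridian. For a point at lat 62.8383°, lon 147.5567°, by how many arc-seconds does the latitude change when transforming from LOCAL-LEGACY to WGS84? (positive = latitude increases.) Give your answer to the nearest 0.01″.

Δφ = -15.02″

1° of latitude = 111.0 km, so Δφ = -463.0 / 111000 = -0.0041712° = -15.016″.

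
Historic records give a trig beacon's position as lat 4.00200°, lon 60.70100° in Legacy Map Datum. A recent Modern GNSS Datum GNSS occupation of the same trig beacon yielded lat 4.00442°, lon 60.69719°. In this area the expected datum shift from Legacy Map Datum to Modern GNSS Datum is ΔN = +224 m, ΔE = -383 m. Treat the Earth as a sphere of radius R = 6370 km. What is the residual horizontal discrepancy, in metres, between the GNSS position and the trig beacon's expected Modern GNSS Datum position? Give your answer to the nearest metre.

60 m

Observed coordinate differences: Δφ = +0.00242°, Δλ = -0.00381°.
Converting to metres (1° lat = 111177 m, cos φ = 0.997562): observed ΔN = 269.0 m, observed ΔE = -422.6 m.
Subtracting the expected shift leaves a residual of 269.0 − (224) = 45.0 m north and -422.6 − (-383) = -39.6 m east.
Residual distance = √(45.0² + (-39.6)²) = 59.9 m.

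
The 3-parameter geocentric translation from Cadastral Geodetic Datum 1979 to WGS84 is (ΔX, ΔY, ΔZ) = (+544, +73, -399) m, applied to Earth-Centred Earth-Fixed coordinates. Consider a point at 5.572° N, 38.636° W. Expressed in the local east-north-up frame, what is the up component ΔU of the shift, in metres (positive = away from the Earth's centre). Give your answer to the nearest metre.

ΔU = 339 m

At φ = 5.572°, λ = -38.636°: sin φ = 0.097097, cos φ = 0.995275, sin λ = -0.624371, cos λ = 0.781128.
ΔU = cos φ cos λ·ΔX + cos φ sin λ·ΔY + sin φ·ΔZ = (0.995275)(0.781128)(544) + (0.995275)(-0.624371)(73) + (0.097097)(-399) = 338.82 m.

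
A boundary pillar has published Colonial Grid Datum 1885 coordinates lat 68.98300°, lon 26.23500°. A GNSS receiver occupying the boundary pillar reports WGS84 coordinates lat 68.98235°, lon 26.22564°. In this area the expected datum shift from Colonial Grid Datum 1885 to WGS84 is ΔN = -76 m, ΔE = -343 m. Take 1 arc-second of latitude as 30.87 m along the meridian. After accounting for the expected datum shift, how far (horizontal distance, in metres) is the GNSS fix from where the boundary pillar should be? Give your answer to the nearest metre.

30 m

Observed coordinate differences: Δφ = -0.00065°, Δλ = -0.00936°.
Converting to metres (1° lat = 111132 m, cos φ = 0.358645): observed ΔN = -72.2 m, observed ΔE = -373.1 m.
Subtracting the expected shift leaves a residual of -72.2 − (-76) = 3.8 m north and -373.1 − (-343) = -30.1 m east.
Residual distance = √(3.8² + (-30.1)²) = 30.3 m.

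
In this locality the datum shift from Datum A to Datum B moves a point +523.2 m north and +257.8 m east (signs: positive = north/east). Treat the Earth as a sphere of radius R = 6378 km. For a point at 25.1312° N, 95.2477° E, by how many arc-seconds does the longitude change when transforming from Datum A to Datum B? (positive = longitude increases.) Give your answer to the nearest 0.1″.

At latitude 25.1312°, cos φ = 0.905338.
One radian of longitude at latitude φ spans R cos φ, so Δλ = ΔE / (R cos φ) = 257.8 / (6378000 × 0.905338) = 4.4647e-05 rad = 9.209″.

Δλ = 9.2″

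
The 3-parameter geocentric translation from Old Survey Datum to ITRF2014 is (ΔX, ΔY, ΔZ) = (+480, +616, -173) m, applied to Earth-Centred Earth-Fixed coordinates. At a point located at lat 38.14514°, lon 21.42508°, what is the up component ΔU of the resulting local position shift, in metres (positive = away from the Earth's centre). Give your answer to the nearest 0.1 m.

ΔU = 421.5 m

The local up (radial) axis is (cos φ cos λ, cos φ sin λ, sin φ), giving ΔU = 351.409 + 176.963 − 106.854 = 421.52 m.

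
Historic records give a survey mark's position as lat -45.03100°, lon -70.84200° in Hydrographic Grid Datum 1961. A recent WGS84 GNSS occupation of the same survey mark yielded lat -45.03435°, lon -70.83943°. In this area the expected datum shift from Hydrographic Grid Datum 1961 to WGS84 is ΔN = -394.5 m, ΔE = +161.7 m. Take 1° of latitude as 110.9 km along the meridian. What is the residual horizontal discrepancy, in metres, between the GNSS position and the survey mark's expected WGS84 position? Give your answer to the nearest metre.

Observed coordinate differences: Δφ = -0.00335°, Δλ = +0.00257°.
Converting to metres (1° lat = 110900 m, cos φ = 0.706724): observed ΔN = -371.5 m, observed ΔE = 201.4 m.
Subtracting the expected shift leaves a residual of -371.5 − (-394.5) = 23.0 m north and 201.4 − (161.7) = 39.7 m east.
Residual distance = √(23.0² + 39.7²) = 45.9 m.

46 m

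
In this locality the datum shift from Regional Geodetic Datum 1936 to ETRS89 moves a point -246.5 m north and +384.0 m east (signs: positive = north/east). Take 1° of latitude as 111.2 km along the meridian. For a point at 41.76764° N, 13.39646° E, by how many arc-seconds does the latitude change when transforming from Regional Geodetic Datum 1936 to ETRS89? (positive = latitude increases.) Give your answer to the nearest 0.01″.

Δφ = -7.98″

1° of latitude = 111.2 km, so Δφ = -246.5 / 111200 = -0.0022167° = -7.980″.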